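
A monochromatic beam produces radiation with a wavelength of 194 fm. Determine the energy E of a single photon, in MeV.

6.39 MeV

Take h = 6.62607015e-34 J·s, c = 2.99792458e8 m/s, 1 eV = 1.602176634e-19 J.
First convert: λ = 194 fm = 1.94e-13 m.
Since E = hc/λ for a photon, E = 1.024e-12 J.
Converting to MeV: E = 6.391 MeV ≈ 6.39 MeV.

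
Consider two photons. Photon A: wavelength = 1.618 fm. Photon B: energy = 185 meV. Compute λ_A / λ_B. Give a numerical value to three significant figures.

2.41 × 10^-10

λ_A = 1.618 × 10^-15 m (from wavelength = 1.618 fm, via λ given directly).
λ_B = 6.702 × 10^-6 m (from energy = 185 meV, via λ = hc/E).
Ratio = 1.618 × 10^-15 / 6.702 × 10^-6 = 2.41 × 10^-10.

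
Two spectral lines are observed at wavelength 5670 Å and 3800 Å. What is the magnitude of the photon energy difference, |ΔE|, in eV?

1.08 eV

Using E = hc/λ: E₁ = 3.5034 × 10^-19 J, E₂ = 5.2275 × 10^-19 J.
|ΔE| = |3.5034 × 10^-19 − 5.2275 × 10^-19| = 1.72 × 10^-19 J = 1.08 eV.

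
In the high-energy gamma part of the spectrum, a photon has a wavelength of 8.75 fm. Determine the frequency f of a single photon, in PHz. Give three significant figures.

First convert: λ = 8.75 fm = 8.75 × 10^-15 m.
Apply f = c/λ: f = 3.426 × 10^22 Hz.
Converting to PHz: f = 3.426 × 10^7 PHz ≈ 3.43 × 10^7 PHz.

3.43 × 10^7 PHz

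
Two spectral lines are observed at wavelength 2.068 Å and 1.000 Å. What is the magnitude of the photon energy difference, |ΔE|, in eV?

6400 eV

Using E = hc/λ: E₁ = 9.6056·10^-16 J, E₂ = 1.9864·10^-15 J.
|ΔE| = |9.6056·10^-16 − 1.9864·10^-15| = 1.03·10^-15 J = 6400 eV.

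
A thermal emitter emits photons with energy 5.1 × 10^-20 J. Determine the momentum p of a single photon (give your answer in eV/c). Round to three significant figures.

0.318 eV/c

For a photon p = E/c, so p = 1.701 × 10^-28 kg·m/s.
Converting to eV/c: p = 0.3183 eV/c ≈ 0.318 eV/c.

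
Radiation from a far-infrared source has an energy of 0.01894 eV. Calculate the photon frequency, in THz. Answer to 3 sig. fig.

4.58 THz

Convert to SI: E = 0.01894 eV = 3.0345e-21 J.
Since f = E/h for a photon, f = 4.580e12 Hz.
Converting to THz: f = 4.580 THz ≈ 4.58 THz.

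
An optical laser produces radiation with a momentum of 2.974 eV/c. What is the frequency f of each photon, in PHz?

0.719 PHz

(h = 6.62607015e-34 J·s, c = 2.99792458e8 m/s, 1 eV = 1.602176634e-19 J.)
Convert to SI: p = 2.974 eV/c = 1.5894e-27 kg·m/s.
The photon relation is f = pc/h, giving f = 7.191e14 Hz.
Converting to PHz: f = 0.7191 PHz ≈ 0.719 PHz.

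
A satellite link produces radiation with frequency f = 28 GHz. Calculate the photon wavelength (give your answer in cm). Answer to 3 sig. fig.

1.07 cm

Take c = 2.99792458 × 10^8 m/s.
Convert to SI: f = 28 GHz = 2.8 × 10^10 Hz.
The photon relation is λ = c/f, giving λ = 0.01071 m.
Converting to cm: λ = 1.071 cm ≈ 1.07 cm.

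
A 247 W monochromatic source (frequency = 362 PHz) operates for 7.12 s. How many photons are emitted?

Total energy: E_total = P·t = 247 × 7.12 = 1759 J.
Per-photon energy: E = 2.399 × 10^-16 J.
N = E_total / E_photon = 7.33 × 10^18.

7.33 × 10^18 photons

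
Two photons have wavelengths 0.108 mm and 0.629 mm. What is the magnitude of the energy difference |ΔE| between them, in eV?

9.51 × 10^-3 eV

Using E = hc/λ: E₁ = 1.839 × 10^-21 J, E₂ = 3.158 × 10^-22 J.
|ΔE| = |1.839 × 10^-21 − 3.158 × 10^-22| = 1.52 × 10^-21 J = 9.51 × 10^-3 eV.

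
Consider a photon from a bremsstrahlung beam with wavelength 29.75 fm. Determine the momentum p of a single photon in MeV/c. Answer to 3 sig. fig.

41.7 MeV/c

First convert: λ = 29.75 fm = 2.975e-14 m.
The photon relation is p = h/λ, giving p = 2.227e-20 kg·m/s.
Converting to MeV/c: p = 41.68 MeV/c ≈ 41.7 MeV/c.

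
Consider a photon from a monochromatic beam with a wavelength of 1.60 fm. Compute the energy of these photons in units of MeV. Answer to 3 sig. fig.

775 MeV

Take h = 6.62607015·10^-34 J·s, c = 2.99792458·10^8 m/s, 1 eV = 1.602176634·10^-19 J.
In SI units: λ = 1.60 fm = 1.60·10^-15 m.
The photon relation is E = hc/λ, giving E = 1.242·10^-10 J.
Converting to MeV: E = 774.9 MeV ≈ 775 MeV.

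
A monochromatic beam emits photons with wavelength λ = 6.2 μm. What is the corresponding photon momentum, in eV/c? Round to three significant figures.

0.200 eV/c

Use h = 6.62607015e-34 J·s, c = 2.99792458e8 m/s, 1 eV = 1.602176634e-19 J.
Convert to SI: λ = 6.2 μm = 6.2e-6 m.
The photon relation is p = h/λ, giving p = 1.069e-28 kg·m/s.
Converting to eV/c: p = 0.2000 eV/c ≈ 0.200 eV/c.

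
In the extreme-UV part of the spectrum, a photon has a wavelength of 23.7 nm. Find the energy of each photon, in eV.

52.3 eV

Convert to SI: λ = 23.7 nm = 2.37e-8 m.
Apply E = hc/λ: E = 8.382e-18 J.
Converting to eV: E = 52.31 eV ≈ 52.3 eV.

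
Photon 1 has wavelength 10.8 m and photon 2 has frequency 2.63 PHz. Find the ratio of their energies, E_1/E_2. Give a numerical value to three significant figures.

E_1 = 1.839e-26 J (from wavelength = 10.8 m, via E = hc/λ).
E_2 = 1.743e-18 J (from frequency = 2.63 PHz, via E = hf).
Ratio = 1.839e-26 / 1.743e-18 = 1.06e-8.

1.06e-8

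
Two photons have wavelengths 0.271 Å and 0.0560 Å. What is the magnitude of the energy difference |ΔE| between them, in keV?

176 keV

Using E = hc/λ: E₁ = 7.330 × 10^-15 J, E₂ = 3.547 × 10^-14 J.
|ΔE| = |7.330 × 10^-15 − 3.547 × 10^-14| = 2.81 × 10^-14 J = 176 keV.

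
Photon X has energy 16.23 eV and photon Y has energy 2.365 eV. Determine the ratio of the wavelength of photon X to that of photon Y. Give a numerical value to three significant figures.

0.146

λ_X = 7.639 × 10^-8 m (from energy = 16.23 eV, via λ = hc/E).
λ_Y = 5.242 × 10^-7 m (from energy = 2.365 eV, via λ = hc/E).
Ratio = 7.639 × 10^-8 / 5.242 × 10^-7 = 0.146.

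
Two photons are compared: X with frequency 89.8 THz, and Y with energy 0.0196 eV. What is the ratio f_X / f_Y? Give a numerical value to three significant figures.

f_X = 8.980e13 Hz (from frequency = 89.8 THz, via f given directly).
f_Y = 4.739e12 Hz (from energy = 0.0196 eV, via f = E/h).
Ratio = 8.980e13 / 4.739e12 = 18.9.

18.9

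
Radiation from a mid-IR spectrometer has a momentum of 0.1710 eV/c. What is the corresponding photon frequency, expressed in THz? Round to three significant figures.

In SI units: p = 0.1710 eV/c = 9.1387e-29 kg·m/s.
For a photon f = pc/h, so f = 4.135e13 Hz.
Converting to THz: f = 41.35 THz ≈ 41.3 THz.

41.3 THz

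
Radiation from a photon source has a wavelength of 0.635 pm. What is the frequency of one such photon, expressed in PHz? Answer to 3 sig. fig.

4.72 × 10^5 PHz

(c = 2.99792458 × 10^8 m/s.)
First convert: λ = 0.635 pm = 6.35 × 10^-13 m.
Apply f = c/λ: f = 4.721 × 10^20 Hz.
Converting to PHz: f = 472100 PHz ≈ 4.72 × 10^5 PHz.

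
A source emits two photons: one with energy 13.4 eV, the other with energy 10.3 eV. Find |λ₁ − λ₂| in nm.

Using λ = hc/E: λ₁ = 9.253e-8 m, λ₂ = 1.204e-7 m.
|Δλ| = |9.253e-8 − 1.204e-7| = 2.78e-8 m = 27.8 nm.

27.8 nm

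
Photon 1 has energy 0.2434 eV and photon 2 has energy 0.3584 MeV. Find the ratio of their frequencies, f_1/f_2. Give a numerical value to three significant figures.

f_1 = 5.885 × 10^13 Hz (from energy = 0.2434 eV, via f = E/h).
f_2 = 8.666 × 10^19 Hz (from energy = 0.3584 MeV, via f = E/h).
Ratio = 5.885 × 10^13 / 8.666 × 10^19 = 6.79 × 10^-7.

6.79 × 10^-7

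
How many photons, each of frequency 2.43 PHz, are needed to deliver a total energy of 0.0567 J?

Per-photon energy: E = 1.610 × 10^-18 J (from frequency = 2.43 PHz).
N = E_total / E_photon = 0.0567 J / 1.610 × 10^-18 J = 3.52 × 10^16.

3.52 × 10^16 photons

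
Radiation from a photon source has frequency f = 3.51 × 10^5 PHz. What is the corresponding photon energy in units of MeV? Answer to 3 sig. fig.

1.45 MeV

Use h = 6.62607015 × 10^-34 J·s, 1 eV = 1.602176634 × 10^-19 J.
First convert: f = 3.51 × 10^5 PHz = 3.51 × 10^20 Hz.
The photon relation is E = hf, giving E = 2.326 × 10^-13 J.
Converting to MeV: E = 1.452 MeV ≈ 1.45 MeV.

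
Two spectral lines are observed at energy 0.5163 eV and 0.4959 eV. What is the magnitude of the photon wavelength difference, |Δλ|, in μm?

Using λ = hc/E: λ₁ = 2.4014 × 10^-6 m, λ₂ = 2.5002 × 10^-6 m.
|Δλ| = |2.4014 × 10^-6 − 2.5002 × 10^-6| = 9.88 × 10^-8 m = 0.0988 μm.

0.0988 μm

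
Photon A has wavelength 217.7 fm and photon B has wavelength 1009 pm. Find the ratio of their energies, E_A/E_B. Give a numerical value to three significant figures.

E_A = 9.125e-13 J (from wavelength = 217.7 fm, via E = hc/λ).
E_B = 1.969e-16 J (from wavelength = 1009 pm, via E = hc/λ).
Ratio = 9.125e-13 / 1.969e-16 = 4630.

4630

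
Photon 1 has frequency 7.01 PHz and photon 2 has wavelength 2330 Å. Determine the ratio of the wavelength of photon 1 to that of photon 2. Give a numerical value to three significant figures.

λ_1 = 4.277 × 10^-8 m (from frequency = 7.01 PHz, via λ = c/f).
λ_2 = 2.330 × 10^-7 m (from wavelength = 2330 Å, via λ given directly).
Ratio = 4.277 × 10^-8 / 2.330 × 10^-7 = 0.184.

0.184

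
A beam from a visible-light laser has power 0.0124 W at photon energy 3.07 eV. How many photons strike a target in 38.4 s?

9.68 × 10^17 photons

Total energy: E_total = P·t = 0.0124 × 38.4 = 0.4762 J.
Per-photon energy: E = 4.919 × 10^-19 J.
N = E_total / E_photon = 9.68 × 10^17.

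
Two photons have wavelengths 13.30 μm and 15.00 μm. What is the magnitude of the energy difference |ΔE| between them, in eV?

Using E = hc/λ: E₁ = 1.4936e-20 J, E₂ = 1.3243e-20 J.
|ΔE| = |1.4936e-20 − 1.3243e-20| = 1.69e-21 J = 0.0106 eV.

0.0106 eV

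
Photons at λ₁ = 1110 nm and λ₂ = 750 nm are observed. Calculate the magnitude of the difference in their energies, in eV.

0.536 eV

Using E = hc/λ: E₁ = 1.790 × 10^-19 J, E₂ = 2.649 × 10^-19 J.
|ΔE| = |1.790 × 10^-19 − 2.649 × 10^-19| = 8.59 × 10^-20 J = 0.536 eV.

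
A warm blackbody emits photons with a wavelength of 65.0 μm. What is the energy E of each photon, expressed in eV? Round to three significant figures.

0.0191 eV

Use h = 6.62607015e-34 J·s, c = 2.99792458e8 m/s, 1 eV = 1.602176634e-19 J.
In SI units: λ = 65.0 μm = 6.50e-5 m.
For a photon E = hc/λ, so E = 3.056e-21 J.
Converting to eV: E = 0.01907 eV ≈ 0.0191 eV.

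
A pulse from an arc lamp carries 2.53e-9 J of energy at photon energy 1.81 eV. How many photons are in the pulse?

8.72e9 photons

Per-photon energy: E = 2.900e-19 J (from energy = 1.81 eV).
N = E_total / E_photon = 2.53e-9 J / 2.900e-19 J = 8.72e9.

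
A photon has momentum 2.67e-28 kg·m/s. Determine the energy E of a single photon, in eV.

0.500 eV

Take c = 2.99792458e8 m/s, 1 eV = 1.602176634e-19 J.
The photon relation is E = pc, giving E = 8.004e-20 J.
Converting to eV: E = 0.4996 eV ≈ 0.500 eV.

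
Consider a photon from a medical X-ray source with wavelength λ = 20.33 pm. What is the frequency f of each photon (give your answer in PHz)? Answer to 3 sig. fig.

1.47 × 10^4 PHz

Take c = 2.99792458 × 10^8 m/s.
In SI units: λ = 20.33 pm = 2.033 × 10^-11 m.
Since f = c/λ for a photon, f = 1.475 × 10^19 Hz.
Converting to PHz: f = 14750 PHz ≈ 1.47 × 10^4 PHz.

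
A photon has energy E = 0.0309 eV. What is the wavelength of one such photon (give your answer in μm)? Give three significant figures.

40.1 μm

(h = 6.62607015e-34 J·s, c = 2.99792458e8 m/s, 1 eV = 1.602176634e-19 J.)
In SI units: E = 0.0309 eV = 4.9507e-21 J.
For a photon λ = hc/E, so λ = 4.012e-5 m.
Converting to μm: λ = 40.12 μm ≈ 40.1 μm.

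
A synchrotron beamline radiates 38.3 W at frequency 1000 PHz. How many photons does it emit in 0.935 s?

5.40e16 photons

Total energy: E_total = P·t = 38.3 × 0.935 = 35.81 J.
Per-photon energy: E = 6.626e-16 J.
N = E_total / E_photon = 5.40e16.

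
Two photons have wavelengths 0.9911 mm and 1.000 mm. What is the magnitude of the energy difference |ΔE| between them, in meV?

0.0111 meV

Using E = hc/λ: E₁ = 2.0043 × 10^-22 J, E₂ = 1.9864 × 10^-22 J.
|ΔE| = |2.0043 × 10^-22 − 1.9864 × 10^-22| = 1.78 × 10^-24 J = 0.0111 meV.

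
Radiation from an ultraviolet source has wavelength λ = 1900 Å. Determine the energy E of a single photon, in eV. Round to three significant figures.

First convert: λ = 1900 Å = 1.9e-7 m.
Since E = hc/λ for a photon, E = 1.045e-18 J.
Converting to eV: E = 6.525 eV ≈ 6.53 eV.

6.53 eV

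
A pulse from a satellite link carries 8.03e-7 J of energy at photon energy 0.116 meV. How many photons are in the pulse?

4.32e16 photons

Per-photon energy: E = 1.859e-23 J (from energy = 0.116 meV).
N = E_total / E_photon = 8.03e-7 J / 1.859e-23 J = 4.32e16.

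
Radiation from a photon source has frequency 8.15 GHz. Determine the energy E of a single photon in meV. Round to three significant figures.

0.0337 meV

Take h = 6.62607015e-34 J·s, 1 eV = 1.602176634e-19 J.
Convert to SI: f = 8.15 GHz = 8.15e9 Hz.
Apply E = hf: E = 5.400e-24 J.
Converting to meV: E = 0.03371 meV ≈ 0.0337 meV.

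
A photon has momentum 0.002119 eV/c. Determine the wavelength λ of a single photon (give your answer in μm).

In SI units: p = 0.002119 eV/c = 1.1325 × 10^-30 kg·m/s.
Apply λ = h/p: λ = 5.851 × 10^-4 m.
Converting to μm: λ = 585.1 μm ≈ 585 μm.

585 μm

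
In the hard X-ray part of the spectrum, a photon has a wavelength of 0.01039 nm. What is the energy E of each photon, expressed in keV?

First convert: λ = 0.01039 nm = 1.039e-11 m.
Apply E = hc/λ: E = 1.912e-14 J.
Converting to keV: E = 119.3 keV ≈ 119 keV.

119 keV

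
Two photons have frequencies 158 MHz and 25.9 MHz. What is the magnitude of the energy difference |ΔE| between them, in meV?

5.46 × 10^-4 meV

Using E = hf: E₁ = 1.047 × 10^-25 J, E₂ = 1.716 × 10^-26 J.
|ΔE| = |1.047 × 10^-25 − 1.716 × 10^-26| = 8.75 × 10^-26 J = 5.46 × 10^-4 meV.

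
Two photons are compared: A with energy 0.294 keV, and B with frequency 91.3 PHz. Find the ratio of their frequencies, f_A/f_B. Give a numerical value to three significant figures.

0.779

f_A = 7.109e16 Hz (from energy = 0.294 keV, via f = E/h).
f_B = 9.130e16 Hz (from frequency = 91.3 PHz, via f given directly).
Ratio = 7.109e16 / 9.130e16 = 0.779.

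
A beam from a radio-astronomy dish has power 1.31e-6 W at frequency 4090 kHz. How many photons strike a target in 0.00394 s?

1.90e18 photons

Total energy: E_total = P·t = 1.31e-6 × 0.00394 = 5.161e-9 J.
Per-photon energy: E = 2.710e-27 J.
N = E_total / E_photon = 1.90e18.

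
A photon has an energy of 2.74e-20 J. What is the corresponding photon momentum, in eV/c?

0.171 eV/c

For a photon p = E/c, so p = 9.140e-29 kg·m/s.
Converting to eV/c: p = 0.1710 eV/c ≈ 0.171 eV/c.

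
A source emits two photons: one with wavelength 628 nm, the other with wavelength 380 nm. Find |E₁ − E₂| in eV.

1.29 eV

Using E = hc/λ: E₁ = 3.163 × 10^-19 J, E₂ = 5.227 × 10^-19 J.
|ΔE| = |3.163 × 10^-19 − 5.227 × 10^-19| = 2.06 × 10^-19 J = 1.29 eV.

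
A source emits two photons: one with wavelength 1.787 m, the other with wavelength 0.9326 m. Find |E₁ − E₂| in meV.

6.36 × 10^-4 meV

Using E = hc/λ: E₁ = 1.1116 × 10^-25 J, E₂ = 2.1300 × 10^-25 J.
|ΔE| = |1.1116 × 10^-25 − 2.1300 × 10^-25| = 1.02 × 10^-25 J = 6.36 × 10^-4 meV.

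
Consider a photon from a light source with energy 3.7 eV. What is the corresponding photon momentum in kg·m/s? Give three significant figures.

1.98 × 10^-27 kg·m/s

Convert to SI: E = 3.7 eV = 5.9281 × 10^-19 J.
The photon relation is p = E/c, giving p = 1.977 × 10^-27 kg·m/s.
So p ≈ 1.98 × 10^-27 kg·m/s.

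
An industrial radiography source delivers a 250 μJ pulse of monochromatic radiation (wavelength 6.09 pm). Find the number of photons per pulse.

7.66 × 10^9 photons

Per-photon energy: E = 3.262 × 10^-14 J (from wavelength = 6.09 pm).
N = E_total / E_photon = 2.50 × 10^-4 J / 3.262 × 10^-14 J = 7.66 × 10^9.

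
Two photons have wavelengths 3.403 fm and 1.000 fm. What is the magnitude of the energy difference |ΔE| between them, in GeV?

0.876 GeV

Using E = hc/λ: E₁ = 5.8373 × 10^-11 J, E₂ = 1.9864 × 10^-10 J.
|ΔE| = |5.8373 × 10^-11 − 1.9864 × 10^-10| = 1.40 × 10^-10 J = 0.876 GeV.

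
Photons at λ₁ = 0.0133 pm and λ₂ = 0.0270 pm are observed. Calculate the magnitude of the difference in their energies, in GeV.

Using E = hc/λ: E₁ = 1.494·10^-11 J, E₂ = 7.357·10^-12 J.
|ΔE| = |1.494·10^-11 − 7.357·10^-12| = 7.58·10^-12 J = 0.0473 GeV.

0.0473 GeV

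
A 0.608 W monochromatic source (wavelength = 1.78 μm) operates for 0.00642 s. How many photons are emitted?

Total energy: E_total = P·t = 0.608 × 0.00642 = 0.003903 J.
Per-photon energy: E = 1.116 × 10^-19 J.
N = E_total / E_photon = 3.50 × 10^16.

3.50 × 10^16 photons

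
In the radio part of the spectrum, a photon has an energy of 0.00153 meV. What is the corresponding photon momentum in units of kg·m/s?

8.18e-34 kg·m/s

Convert to SI: E = 0.00153 meV = 2.4513e-25 J.
Since p = E/c for a photon, p = 8.177e-34 kg·m/s.
So p ≈ 8.18e-34 kg·m/s.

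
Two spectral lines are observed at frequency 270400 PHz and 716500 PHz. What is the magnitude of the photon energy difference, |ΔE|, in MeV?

1.84 MeV

Using E = hf: E₁ = 1.7917e-13 J, E₂ = 4.7476e-13 J.
|ΔE| = |1.7917e-13 − 4.7476e-13| = 2.96e-13 J = 1.84 MeV.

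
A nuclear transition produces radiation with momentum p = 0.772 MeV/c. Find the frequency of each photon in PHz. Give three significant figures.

In SI units: p = 0.772 MeV/c = 4.1258e-22 kg·m/s.
The photon relation is f = pc/h, giving f = 1.867e20 Hz.
Converting to PHz: f = 186700 PHz ≈ 1.87e5 PHz.

1.87e5 PHz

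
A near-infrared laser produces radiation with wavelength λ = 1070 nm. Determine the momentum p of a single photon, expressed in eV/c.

Convert to SI: λ = 1070 nm = 1.07e-6 m.
For a photon p = h/λ, so p = 6.193e-28 kg·m/s.
Converting to eV/c: p = 1.159 eV/c ≈ 1.16 eV/c.

1.16 eV/c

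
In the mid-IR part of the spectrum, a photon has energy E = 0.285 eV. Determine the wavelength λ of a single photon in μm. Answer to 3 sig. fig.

4.35 μm

Use h = 6.62607015·10^-34 J·s, c = 2.99792458·10^8 m/s, 1 eV = 1.602176634·10^-19 J.
Convert to SI: E = 0.285 eV = 4.5662·10^-20 J.
The photon relation is λ = hc/E, giving λ = 4.350·10^-6 m.
Converting to μm: λ = 4.350 μm ≈ 4.35 μm.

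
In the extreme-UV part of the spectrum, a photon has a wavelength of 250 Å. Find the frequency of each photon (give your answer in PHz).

Take c = 2.99792458 × 10^8 m/s.
Convert to SI: λ = 250 Å = 2.50 × 10^-8 m.
The photon relation is f = c/λ, giving f = 1.199 × 10^16 Hz.
Converting to PHz: f = 11.99 PHz ≈ 12.0 PHz.

12.0 PHz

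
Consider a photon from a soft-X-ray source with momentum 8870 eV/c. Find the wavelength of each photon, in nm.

First convert: p = 8870 eV/c = 4.7404e-24 kg·m/s.
For a photon λ = h/p, so λ = 1.398e-10 m.
Converting to nm: λ = 0.1398 nm ≈ 0.140 nm.

0.140 nm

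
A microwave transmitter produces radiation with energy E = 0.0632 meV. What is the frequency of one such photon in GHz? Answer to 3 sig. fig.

Use h = 6.62607015e-34 J·s, 1 eV = 1.602176634e-19 J.
In SI units: E = 0.0632 meV = 1.0126e-23 J.
For a photon f = E/h, so f = 1.528e10 Hz.
Converting to GHz: f = 15.28 GHz ≈ 15.3 GHz.

15.3 GHz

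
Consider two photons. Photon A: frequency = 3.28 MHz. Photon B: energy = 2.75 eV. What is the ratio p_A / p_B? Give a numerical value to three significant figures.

p_A = 7.250e-36 kg·m/s (from frequency = 3.28 MHz, via p = hf/c).
p_B = 1.470e-27 kg·m/s (from energy = 2.75 eV, via p = E/c).
Ratio = 7.250e-36 / 1.470e-27 = 4.93e-9.

4.93e-9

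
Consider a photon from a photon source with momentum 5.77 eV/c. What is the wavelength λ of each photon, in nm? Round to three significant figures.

215 nm

First convert: p = 5.77 eV/c = 3.0837·10^-27 kg·m/s.
Since λ = h/p for a photon, λ = 2.149·10^-7 m.
Converting to nm: λ = 214.9 nm ≈ 215 nm.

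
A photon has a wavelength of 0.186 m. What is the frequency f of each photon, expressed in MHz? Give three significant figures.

1610 MHz

For a photon f = c/λ, so f = 1.612 × 10^9 Hz.
Converting to MHz: f = 1612 MHz ≈ 1610 MHz.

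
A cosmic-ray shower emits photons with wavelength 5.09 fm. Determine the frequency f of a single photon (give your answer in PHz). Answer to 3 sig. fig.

5.89e7 PHz

In SI units: λ = 5.09 fm = 5.09e-15 m.
The photon relation is f = c/λ, giving f = 5.890e22 Hz.
Converting to PHz: f = 5.890e7 PHz ≈ 5.89e7 PHz.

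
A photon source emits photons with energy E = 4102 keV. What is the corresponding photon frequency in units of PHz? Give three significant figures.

9.92e5 PHz

Use h = 6.62607015e-34 J·s, 1 eV = 1.602176634e-19 J.
Convert to SI: E = 4102 keV = 6.5721e-13 J.
Since f = E/h for a photon, f = 9.919e20 Hz.
Converting to PHz: f = 991900 PHz ≈ 9.92e5 PHz.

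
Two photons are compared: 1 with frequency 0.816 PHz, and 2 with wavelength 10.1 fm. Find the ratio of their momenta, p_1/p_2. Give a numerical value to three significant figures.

p_1 = 1.804e-27 kg·m/s (from frequency = 0.816 PHz, via p = hf/c).
p_2 = 6.560e-20 kg·m/s (from wavelength = 10.1 fm, via p = h/λ).
Ratio = 1.804e-27 / 6.560e-20 = 2.75e-8.

2.75e-8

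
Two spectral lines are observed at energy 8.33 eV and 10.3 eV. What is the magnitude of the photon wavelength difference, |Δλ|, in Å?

Using λ = hc/E: λ₁ = 1.488e-7 m, λ₂ = 1.204e-7 m.
|Δλ| = |1.488e-7 − 1.204e-7| = 2.85e-8 m = 285 Å.

285 Å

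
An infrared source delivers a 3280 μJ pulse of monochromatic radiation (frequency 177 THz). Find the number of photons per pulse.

2.80e16 photons

Per-photon energy: E = 1.173e-19 J (from frequency = 177 THz).
N = E_total / E_photon = 0.00328 J / 1.173e-19 J = 2.80e16.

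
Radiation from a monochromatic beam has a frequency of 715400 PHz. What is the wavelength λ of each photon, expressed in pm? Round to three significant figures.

Convert to SI: f = 715400 PHz = 7.154 × 10^20 Hz.
Since λ = c/f for a photon, λ = 4.191 × 10^-13 m.
Converting to pm: λ = 0.4191 pm ≈ 0.419 pm.

0.419 pm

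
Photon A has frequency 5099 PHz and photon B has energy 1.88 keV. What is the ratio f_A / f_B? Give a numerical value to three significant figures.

11.2

f_A = 5.099 × 10^18 Hz (from frequency = 5099 PHz, via f given directly).
f_B = 4.546 × 10^17 Hz (from energy = 1.88 keV, via f = E/h).
Ratio = 5.099 × 10^18 / 4.546 × 10^17 = 11.2.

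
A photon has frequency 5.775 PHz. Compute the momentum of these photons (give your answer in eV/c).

Use h = 6.62607015e-34 J·s, c = 2.99792458e8 m/s, 1 eV = 1.602176634e-19 J.
In SI units: f = 5.775 PHz = 5.775e15 Hz.
Since p = hf/c for a photon, p = 1.276e-26 kg·m/s.
Converting to eV/c: p = 23.88 eV/c ≈ 23.9 eV/c.

23.9 eV/c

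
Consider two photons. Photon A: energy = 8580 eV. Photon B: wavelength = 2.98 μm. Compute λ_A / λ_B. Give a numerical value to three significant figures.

λ_A = 1.445 × 10^-10 m (from energy = 8580 eV, via λ = hc/E).
λ_B = 2.980 × 10^-6 m (from wavelength = 2.98 μm, via λ given directly).
Ratio = 1.445 × 10^-10 / 2.980 × 10^-6 = 4.85 × 10^-5.

4.85 × 10^-5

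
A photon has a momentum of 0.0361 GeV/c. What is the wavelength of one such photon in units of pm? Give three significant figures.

(h = 6.62607015e-34 J·s, c = 2.99792458e8 m/s, 1 eV = 1.602176634e-19 J.)
In SI units: p = 0.0361 GeV/c = 1.9293e-20 kg·m/s.
For a photon λ = h/p, so λ = 3.434e-14 m.
Converting to pm: λ = 0.03434 pm ≈ 0.0343 pm.

0.0343 pm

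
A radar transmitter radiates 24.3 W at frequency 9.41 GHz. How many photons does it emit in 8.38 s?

Total energy: E_total = P·t = 24.3 × 8.38 = 203.6 J.
Per-photon energy: E = 6.235·10^-24 J.
N = E_total / E_photon = 3.27·10^25.

3.27·10^25 photons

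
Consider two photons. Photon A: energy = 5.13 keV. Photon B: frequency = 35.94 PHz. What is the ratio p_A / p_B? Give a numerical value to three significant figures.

34.5

p_A = 2.742 × 10^-24 kg·m/s (from energy = 5.13 keV, via p = E/c).
p_B = 7.944 × 10^-26 kg·m/s (from frequency = 35.94 PHz, via p = hf/c).
Ratio = 2.742 × 10^-24 / 7.944 × 10^-26 = 34.5.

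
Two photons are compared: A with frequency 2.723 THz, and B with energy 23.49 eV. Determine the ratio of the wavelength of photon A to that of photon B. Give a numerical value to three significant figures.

λ_A = 1.101 × 10^-4 m (from frequency = 2.723 THz, via λ = c/f).
λ_B = 5.278 × 10^-8 m (from energy = 23.49 eV, via λ = hc/E).
Ratio = 1.101 × 10^-4 / 5.278 × 10^-8 = 2090.

2090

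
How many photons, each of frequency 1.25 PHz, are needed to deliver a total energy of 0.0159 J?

1.92e16 photons

Per-photon energy: E = 8.283e-19 J (from frequency = 1.25 PHz).
N = E_total / E_photon = 0.0159 J / 8.283e-19 J = 1.92e16.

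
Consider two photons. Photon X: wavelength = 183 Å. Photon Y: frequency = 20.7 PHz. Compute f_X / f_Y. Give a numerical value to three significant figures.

f_X = 1.638 × 10^16 Hz (from wavelength = 183 Å, via f = c/λ).
f_Y = 2.070 × 10^16 Hz (from frequency = 20.7 PHz, via f given directly).
Ratio = 1.638 × 10^16 / 2.070 × 10^16 = 0.791.

0.791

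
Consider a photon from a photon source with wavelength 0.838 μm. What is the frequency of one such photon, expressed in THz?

358 THz

Convert to SI: λ = 0.838 μm = 8.38e-7 m.
The photon relation is f = c/λ, giving f = 3.577e14 Hz.
Converting to THz: f = 357.7 THz ≈ 358 THz.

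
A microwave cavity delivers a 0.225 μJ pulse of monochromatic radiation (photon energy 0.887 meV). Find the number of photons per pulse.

1.58 × 10^15 photons

Per-photon energy: E = 1.421 × 10^-22 J (from energy = 0.887 meV).
N = E_total / E_photon = 2.25 × 10^-7 J / 1.421 × 10^-22 J = 1.58 × 10^15.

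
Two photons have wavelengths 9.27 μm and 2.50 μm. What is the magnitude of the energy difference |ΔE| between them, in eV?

0.362 eV

Using E = hc/λ: E₁ = 2.143 × 10^-20 J, E₂ = 7.946 × 10^-20 J.
|ΔE| = |2.143 × 10^-20 − 7.946 × 10^-20| = 5.80 × 10^-20 J = 0.362 eV.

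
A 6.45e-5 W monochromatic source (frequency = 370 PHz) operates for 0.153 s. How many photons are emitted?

Total energy: E_total = P·t = 6.45e-5 × 0.153 = 9.868e-6 J.
Per-photon energy: E = 2.452e-16 J.
N = E_total / E_photon = 4.03e10.

4.03e10 photons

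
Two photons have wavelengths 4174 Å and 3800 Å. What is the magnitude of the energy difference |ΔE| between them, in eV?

Using E = hc/λ: E₁ = 4.7591e-19 J, E₂ = 5.2275e-19 J.
|ΔE| = |4.7591e-19 − 5.2275e-19| = 4.68e-20 J = 0.292 eV.

0.292 eV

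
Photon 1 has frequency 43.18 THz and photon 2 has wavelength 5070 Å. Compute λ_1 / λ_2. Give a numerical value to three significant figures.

λ_1 = 6.943e-6 m (from frequency = 43.18 THz, via λ = c/f).
λ_2 = 5.070e-7 m (from wavelength = 5070 Å, via λ given directly).
Ratio = 6.943e-6 / 5.070e-7 = 13.7.

13.7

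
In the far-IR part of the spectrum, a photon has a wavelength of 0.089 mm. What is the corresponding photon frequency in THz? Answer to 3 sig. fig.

3.37 THz

(c = 2.99792458e8 m/s.)
In SI units: λ = 0.089 mm = 8.9e-5 m.
The photon relation is f = c/λ, giving f = 3.368e12 Hz.
Converting to THz: f = 3.368 THz ≈ 3.37 THz.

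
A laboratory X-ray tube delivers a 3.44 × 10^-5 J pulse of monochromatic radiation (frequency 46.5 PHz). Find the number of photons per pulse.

1.12 × 10^12 photons

Per-photon energy: E = 3.081 × 10^-17 J (from frequency = 46.5 PHz).
N = E_total / E_photon = 3.44 × 10^-5 J / 3.081 × 10^-17 J = 1.12 × 10^12.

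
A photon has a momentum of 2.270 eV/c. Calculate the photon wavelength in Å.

Use h = 6.62607015e-34 J·s, c = 2.99792458e8 m/s, 1 eV = 1.602176634e-19 J.
Convert to SI: p = 2.270 eV/c = 1.2132e-27 kg·m/s.
The photon relation is λ = h/p, giving λ = 5.462e-7 m.
Converting to Å: λ = 5462 Å ≈ 5460 Å.

5460 Å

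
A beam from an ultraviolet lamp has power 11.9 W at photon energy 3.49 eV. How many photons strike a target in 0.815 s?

1.73·10^19 photons

Total energy: E_total = P·t = 11.9 × 0.815 = 9.698 J.
Per-photon energy: E = 5.592·10^-19 J.
N = E_total / E_photon = 1.73·10^19.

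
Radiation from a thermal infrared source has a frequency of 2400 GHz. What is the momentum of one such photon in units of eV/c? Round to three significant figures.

(h = 6.62607015 × 10^-34 J·s, c = 2.99792458 × 10^8 m/s, 1 eV = 1.602176634 × 10^-19 J.)
In SI units: f = 2400 GHz = 2.4 × 10^12 Hz.
For a photon p = hf/c, so p = 5.305 × 10^-30 kg·m/s.
Converting to eV/c: p = 0.009926 eV/c ≈ 9.93 × 10^-3 eV/c.

9.93 × 10^-3 eV/c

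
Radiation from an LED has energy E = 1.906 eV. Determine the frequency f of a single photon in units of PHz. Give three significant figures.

0.461 PHz

First convert: E = 1.906 eV = 3.0537 × 10^-19 J.
For a photon f = E/h, so f = 4.609 × 10^14 Hz.
Converting to PHz: f = 0.4609 PHz ≈ 0.461 PHz.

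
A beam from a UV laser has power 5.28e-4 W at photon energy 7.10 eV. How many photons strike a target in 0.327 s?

1.52e14 photons

Total energy: E_total = P·t = 5.28e-4 × 0.327 = 1.727e-4 J.
Per-photon energy: E = 1.138e-18 J.
N = E_total / E_photon = 1.52e14.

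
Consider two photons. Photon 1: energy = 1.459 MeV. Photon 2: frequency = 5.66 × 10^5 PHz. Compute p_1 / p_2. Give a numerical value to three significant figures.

p_1 = 7.797 × 10^-22 kg·m/s (from energy = 1.459 MeV, via p = E/c).
p_2 = 1.251 × 10^-21 kg·m/s (from frequency = 5.66 × 10^5 PHz, via p = hf/c).
Ratio = 7.797 × 10^-22 / 1.251 × 10^-21 = 0.623.

0.623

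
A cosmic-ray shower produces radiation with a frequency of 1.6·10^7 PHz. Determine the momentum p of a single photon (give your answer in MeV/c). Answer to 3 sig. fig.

66.2 MeV/c

In SI units: f = 1.6·10^7 PHz = 1.6·10^22 Hz.
Since p = hf/c for a photon, p = 3.536·10^-20 kg·m/s.
Converting to MeV/c: p = 66.17 MeV/c ≈ 66.2 MeV/c.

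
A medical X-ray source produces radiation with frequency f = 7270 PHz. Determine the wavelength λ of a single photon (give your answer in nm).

Convert to SI: f = 7270 PHz = 7.27 × 10^18 Hz.
The photon relation is λ = c/f, giving λ = 4.124 × 10^-11 m.
Converting to nm: λ = 0.04124 nm ≈ 0.0412 nm.

0.0412 nm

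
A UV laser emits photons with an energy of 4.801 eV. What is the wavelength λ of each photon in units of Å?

Convert to SI: E = 4.801 eV = 7.6921e-19 J.
The photon relation is λ = hc/E, giving λ = 2.582e-7 m.
Converting to Å: λ = 2582 Å ≈ 2580 Å.

2580 Å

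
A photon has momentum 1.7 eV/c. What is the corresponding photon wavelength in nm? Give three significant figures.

(h = 6.62607015e-34 J·s, c = 2.99792458e8 m/s, 1 eV = 1.602176634e-19 J.)
Convert to SI: p = 1.7 eV/c = 9.0853e-28 kg·m/s.
The photon relation is λ = h/p, giving λ = 7.293e-7 m.
Converting to nm: λ = 729.3 nm ≈ 729 nm.

729 nm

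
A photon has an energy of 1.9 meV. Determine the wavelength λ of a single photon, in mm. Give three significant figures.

Take h = 6.62607015e-34 J·s, c = 2.99792458e8 m/s, 1 eV = 1.602176634e-19 J.
In SI units: E = 1.9 meV = 3.0441e-22 J.
For a photon λ = hc/E, so λ = 6.525e-4 m.
Converting to mm: λ = 0.6525 mm ≈ 0.653 mm.

0.653 mm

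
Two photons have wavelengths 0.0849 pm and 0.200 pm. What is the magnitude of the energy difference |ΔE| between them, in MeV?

Using E = hc/λ: E₁ = 2.340e-12 J, E₂ = 9.932e-13 J.
|ΔE| = |2.340e-12 − 9.932e-13| = 1.35e-12 J = 8.40 MeV.

8.40 MeV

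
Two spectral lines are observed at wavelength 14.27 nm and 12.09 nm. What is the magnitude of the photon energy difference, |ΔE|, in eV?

Using E = hc/λ: E₁ = 1.3920e-17 J, E₂ = 1.6430e-17 J.
|ΔE| = |1.3920e-17 − 1.6430e-17| = 2.51e-18 J = 15.7 eV.

15.7 eV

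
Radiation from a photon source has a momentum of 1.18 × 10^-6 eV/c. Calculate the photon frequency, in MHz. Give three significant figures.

(h = 6.62607015 × 10^-34 J·s, c = 2.99792458 × 10^8 m/s, 1 eV = 1.602176634 × 10^-19 J.)
Convert to SI: p = 1.18 × 10^-6 eV/c = 6.3063 × 10^-34 kg·m/s.
Apply f = pc/h: f = 2.853 × 10^8 Hz.
Converting to MHz: f = 285.3 MHz ≈ 285 MHz.

285 MHz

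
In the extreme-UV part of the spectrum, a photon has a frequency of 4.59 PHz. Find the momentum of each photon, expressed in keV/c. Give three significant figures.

0.0190 keV/c

First convert: f = 4.59 PHz = 4.59 × 10^15 Hz.
The photon relation is p = hf/c, giving p = 1.014 × 10^-26 kg·m/s.
Converting to keV/c: p = 0.01898 keV/c ≈ 0.0190 keV/c.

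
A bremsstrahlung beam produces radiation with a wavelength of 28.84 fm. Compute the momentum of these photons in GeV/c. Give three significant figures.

0.0430 GeV/c

In SI units: λ = 28.84 fm = 2.884 × 10^-14 m.
Since p = h/λ for a photon, p = 2.298 × 10^-20 kg·m/s.
Converting to GeV/c: p = 0.04299 GeV/c ≈ 0.0430 GeV/c.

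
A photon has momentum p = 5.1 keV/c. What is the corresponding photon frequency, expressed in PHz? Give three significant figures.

Take h = 6.62607015e-34 J·s, c = 2.99792458e8 m/s, 1 eV = 1.602176634e-19 J.
Convert to SI: p = 5.1 keV/c = 2.7256e-24 kg·m/s.
For a photon f = pc/h, so f = 1.233e18 Hz.
Converting to PHz: f = 1233 PHz ≈ 1230 PHz.

1230 PHz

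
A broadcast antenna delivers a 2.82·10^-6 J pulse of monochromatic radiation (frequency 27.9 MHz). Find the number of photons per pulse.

Per-photon energy: E = 1.849·10^-26 J (from frequency = 27.9 MHz).
N = E_total / E_photon = 2.82·10^-6 J / 1.849·10^-26 J = 1.53·10^20.

1.53·10^20 photons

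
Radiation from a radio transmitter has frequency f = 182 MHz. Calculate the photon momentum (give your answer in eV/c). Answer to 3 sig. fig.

7.53 × 10^-7 eV/c

In SI units: f = 182 MHz = 1.82 × 10^8 Hz.
Since p = hf/c for a photon, p = 4.023 × 10^-34 kg·m/s.
Converting to eV/c: p = 7.527 × 10^-7 eV/c ≈ 7.53 × 10^-7 eV/c.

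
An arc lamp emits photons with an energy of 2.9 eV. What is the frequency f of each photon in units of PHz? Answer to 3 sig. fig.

0.701 PHz

(h = 6.62607015 × 10^-34 J·s, 1 eV = 1.602176634 × 10^-19 J.)
First convert: E = 2.9 eV = 4.6463 × 10^-19 J.
Since f = E/h for a photon, f = 7.012 × 10^14 Hz.
Converting to PHz: f = 0.7012 PHz ≈ 0.701 PHz.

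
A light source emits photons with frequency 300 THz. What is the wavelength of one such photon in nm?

999 nm

Use c = 2.99792458 × 10^8 m/s.
Convert to SI: f = 300 THz = 3.00 × 10^14 Hz.
Since λ = c/f for a photon, λ = 9.993 × 10^-7 m.
Converting to nm: λ = 999.3 nm ≈ 999 nm.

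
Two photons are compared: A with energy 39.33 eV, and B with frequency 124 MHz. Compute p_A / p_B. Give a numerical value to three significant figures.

p_A = 2.102e-26 kg·m/s (from energy = 39.33 eV, via p = E/c).
p_B = 2.741e-34 kg·m/s (from frequency = 124 MHz, via p = hf/c).
Ratio = 2.102e-26 / 2.741e-34 = 7.67e7.

7.67e7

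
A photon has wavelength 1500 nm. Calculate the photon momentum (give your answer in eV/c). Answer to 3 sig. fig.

In SI units: λ = 1500 nm = 1.5 × 10^-6 m.
The photon relation is p = h/λ, giving p = 4.417 × 10^-28 kg·m/s.
Converting to eV/c: p = 0.8266 eV/c ≈ 0.827 eV/c.

0.827 eV/c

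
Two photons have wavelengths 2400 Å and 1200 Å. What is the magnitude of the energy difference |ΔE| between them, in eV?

5.17 eV

Using E = hc/λ: E₁ = 8.277e-19 J, E₂ = 1.655e-18 J.
|ΔE| = |8.277e-19 − 1.655e-18| = 8.28e-19 J = 5.17 eV.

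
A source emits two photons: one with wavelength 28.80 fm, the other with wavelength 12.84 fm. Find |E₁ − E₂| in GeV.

0.0535 GeV

Using E = hc/λ: E₁ = 6.8974 × 10^-12 J, E₂ = 1.5471 × 10^-11 J.
|ΔE| = |6.8974 × 10^-12 − 1.5471 × 10^-11| = 8.57 × 10^-12 J = 0.0535 GeV.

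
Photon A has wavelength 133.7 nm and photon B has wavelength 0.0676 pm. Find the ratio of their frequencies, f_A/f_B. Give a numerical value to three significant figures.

5.06 × 10^-7

f_A = 2.242 × 10^15 Hz (from wavelength = 133.7 nm, via f = c/λ).
f_B = 4.435 × 10^21 Hz (from wavelength = 0.0676 pm, via f = c/λ).
Ratio = 2.242 × 10^15 / 4.435 × 10^21 = 5.06 × 10^-7.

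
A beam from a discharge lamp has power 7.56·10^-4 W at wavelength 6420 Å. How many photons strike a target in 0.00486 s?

Total energy: E_total = P·t = 7.56·10^-4 × 0.00486 = 3.674·10^-6 J.
Per-photon energy: E = 3.094·10^-19 J.
N = E_total / E_photon = 1.19·10^13.

1.19·10^13 photons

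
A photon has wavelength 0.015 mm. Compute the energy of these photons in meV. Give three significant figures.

Convert to SI: λ = 0.015 mm = 1.5 × 10^-5 m.
Apply E = hc/λ: E = 1.324 × 10^-20 J.
Converting to meV: E = 82.66 meV ≈ 82.7 meV.

82.7 meV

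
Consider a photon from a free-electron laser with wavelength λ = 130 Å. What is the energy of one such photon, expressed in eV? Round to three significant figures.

95.4 eV

Use h = 6.62607015e-34 J·s, c = 2.99792458e8 m/s, 1 eV = 1.602176634e-19 J.
In SI units: λ = 130 Å = 1.3e-8 m.
Since E = hc/λ for a photon, E = 1.528e-17 J.
Converting to eV: E = 95.37 eV ≈ 95.4 eV.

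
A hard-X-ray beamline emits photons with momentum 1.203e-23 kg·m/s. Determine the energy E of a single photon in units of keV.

22.5 keV

Apply E = pc: E = 3.607e-15 J.
Converting to keV: E = 22.51 keV ≈ 22.5 keV.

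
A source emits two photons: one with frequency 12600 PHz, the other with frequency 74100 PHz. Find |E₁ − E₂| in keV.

Using E = hf: E₁ = 8.349 × 10^-15 J, E₂ = 4.910 × 10^-14 J.
|ΔE| = |8.349 × 10^-15 − 4.910 × 10^-14| = 4.08 × 10^-14 J = 254 keV.

254 keV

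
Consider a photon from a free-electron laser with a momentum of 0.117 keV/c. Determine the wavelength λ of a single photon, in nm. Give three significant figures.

10.6 nm

Take h = 6.62607015e-34 J·s, c = 2.99792458e8 m/s, 1 eV = 1.602176634e-19 J.
Convert to SI: p = 0.117 keV/c = 6.2528e-26 kg·m/s.
Apply λ = h/p: λ = 1.060e-8 m.
Converting to nm: λ = 10.60 nm ≈ 10.6 nm.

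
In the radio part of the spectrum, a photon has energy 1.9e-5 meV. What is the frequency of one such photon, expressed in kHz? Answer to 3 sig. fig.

4590 kHz

Convert to SI: E = 1.9e-5 meV = 3.0441e-27 J.
For a photon f = E/h, so f = 4.594e6 Hz.
Converting to kHz: f = 4594 kHz ≈ 4590 kHz.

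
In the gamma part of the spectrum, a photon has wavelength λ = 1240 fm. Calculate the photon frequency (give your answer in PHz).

(c = 2.99792458 × 10^8 m/s.)
In SI units: λ = 1240 fm = 1.24 × 10^-12 m.
The photon relation is f = c/λ, giving f = 2.418 × 10^20 Hz.
Converting to PHz: f = 241800 PHz ≈ 2.42 × 10^5 PHz.

2.42 × 10^5 PHz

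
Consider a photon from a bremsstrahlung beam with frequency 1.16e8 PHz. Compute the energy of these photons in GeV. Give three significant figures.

In SI units: f = 1.16e8 PHz = 1.16e23 Hz.
Apply E = hf: E = 7.686e-11 J.
Converting to GeV: E = 0.4797 GeV ≈ 0.480 GeV.

0.480 GeV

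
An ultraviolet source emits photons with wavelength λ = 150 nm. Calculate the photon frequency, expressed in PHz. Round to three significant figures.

2.00 PHz

Take c = 2.99792458 × 10^8 m/s.
First convert: λ = 150 nm = 1.50 × 10^-7 m.
Apply f = c/λ: f = 1.999 × 10^15 Hz.
Converting to PHz: f = 1.999 PHz ≈ 2.00 PHz.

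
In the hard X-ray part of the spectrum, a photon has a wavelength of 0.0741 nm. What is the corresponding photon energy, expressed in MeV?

0.0167 MeV

Take h = 6.62607015e-34 J·s, c = 2.99792458e8 m/s, 1 eV = 1.602176634e-19 J.
In SI units: λ = 0.0741 nm = 7.41e-11 m.
For a photon E = hc/λ, so E = 2.681e-15 J.
Converting to MeV: E = 0.01673 MeV ≈ 0.0167 MeV.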